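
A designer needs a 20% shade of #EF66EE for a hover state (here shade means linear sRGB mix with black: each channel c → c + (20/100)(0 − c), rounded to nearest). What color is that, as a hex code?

#EF66EE is rgb(239, 102, 238).
Lerp each channel 20% toward 0:
  R: 239 − 47.8 = 191.2 → 191
  G: 102 − 20.4 = 81.6 → 82
  B: 238 + 0.2×(0−238) = 238 − 47.6 = 190.4 → 190
rgb(191, 82, 190) = #BF52BE.

#BF52BE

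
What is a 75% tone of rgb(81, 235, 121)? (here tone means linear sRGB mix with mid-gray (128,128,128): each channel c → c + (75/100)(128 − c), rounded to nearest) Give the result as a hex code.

Per channel, c → c + 0.75(128 − c):
  R: 81 + 35.25 = 116.25 → 116
  G: 235 − 80.25 = 154.75 → 155
  B: 121 + 0.75×(128−121) = 121 + 5.25 = 126.25 → 126
rgb(116, 155, 126) = #749B7E.

#749B7E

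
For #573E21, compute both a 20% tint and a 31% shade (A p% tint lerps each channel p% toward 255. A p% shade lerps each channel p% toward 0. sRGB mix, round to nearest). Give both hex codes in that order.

#573E21 is rgb(87, 62, 33).
20% tint:
  R: 87 + 0.2×(255−87) = 87 + 33.6 = 120.6 → 121
  G: 62 + 0.2×(255−62) = 62 + 38.6 = 100.6 → 101
  B: 33 + 44.4 = 77.4 → 77
  → #79654D
31% shade:
  R: 87 + 0.31×(0−87) = 87 − 26.97 = 60.03 → 60
  G: 62 + 0.31×(0−62) = 62 − 19.22 = 42.78 → 43
  B: 33 + 0.31×(0−33) = 33 − 10.23 = 22.77 → 23
  → #3C2B17

#79654D, #3C2B17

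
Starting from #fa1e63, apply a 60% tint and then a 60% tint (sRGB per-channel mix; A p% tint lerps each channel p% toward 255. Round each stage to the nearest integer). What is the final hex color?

#fa1e63 is rgb(250, 30, 99).
Per channel, c → c + 0.6(255 − c):
  R: 250 + 0.6×(255−250) = 250 + 3 = 253 → 253
  G: 30 + 135 = 165 → 165
  B: 99 + 93.6 = 192.6 → 193
After the tint: rgb(253, 165, 193) = #fda5c1.
Lerp each channel 60% toward 255:
  R: 253 + 0.6×(255−253) = 253 + 1.2 = 254.2 → 254
  G: 165 + 0.6×(255−165) = 165 + 54 = 219 → 219
  B: 193 + 37.2 = 230.2 → 230
rgb(254, 219, 230) = #fedbe6.

#fedbe6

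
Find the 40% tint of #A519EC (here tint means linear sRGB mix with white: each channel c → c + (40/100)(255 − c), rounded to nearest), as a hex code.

#C975F4

#A519EC is rgb(165, 25, 236).
A 40% tint moves each channel 40% toward 255:
  R: 165 + 0.4×(255−165) = 165 + 36 = 201 → 201
  G: 25 + 92 = 117 → 117
  B: 236 + 0.4×(255−236) = 236 + 7.6 = 243.6 → 244
rgb(201, 117, 244) = #C975F4.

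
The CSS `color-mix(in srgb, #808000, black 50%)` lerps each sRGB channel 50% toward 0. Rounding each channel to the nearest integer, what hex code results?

#808000 is rgb(128, 128, 0).
A 50% shade moves each channel 50% toward 0:
  R: 128 + 0.5×(0−128) = 128 − 64 = 64 → 64
  G: 128 − 64 = 64 → 64
  B: 0 + 0.5×(0−0) = 0 + 0 = 0 → 0
rgb(64, 64, 0) = #404000.

#404000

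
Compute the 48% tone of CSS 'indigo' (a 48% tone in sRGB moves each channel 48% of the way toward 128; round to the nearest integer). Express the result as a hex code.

CSS indigo is rgb(75, 0, 130).
Lerp each channel 48% toward 128:
  R: 75 + 0.48×(128−75) = 75 + 25.44 = 100.44 → 100
  G: 0 + 0.48×(128−0) = 0 + 61.44 = 61.44 → 61
  B: 130 − 0.96 = 129.04 → 129
rgb(100, 61, 129) = #643d81.

#643d81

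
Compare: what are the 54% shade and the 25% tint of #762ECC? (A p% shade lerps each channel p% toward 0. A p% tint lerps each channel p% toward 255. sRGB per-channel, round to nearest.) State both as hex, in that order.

#762ECC is rgb(118, 46, 204).
54% shade:
  R: 118 − 63.72 = 54.28 → 54
  G: 46 + 0.54×(0−46) = 46 − 24.84 = 21.16 → 21
  B: 204 + 0.54×(0−204) = 204 − 110.16 = 93.84 → 94
  → #36155E
25% tint:
  R: 118 + 0.25×(255−118) = 118 + 34.25 = 152.25 → 152
  G: 46 + 0.25×(255−46) = 46 + 52.25 = 98.25 → 98
  B: 204 + 0.25×(255−204) = 204 + 12.75 = 216.75 → 217
  → #9862D9

#36155E, #9862D9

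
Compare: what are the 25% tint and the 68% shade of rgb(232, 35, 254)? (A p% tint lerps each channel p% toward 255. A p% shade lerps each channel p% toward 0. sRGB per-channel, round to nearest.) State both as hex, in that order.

#EE5AFE, #4A0B51

25% tint:
  R: 232 + 5.75 = 237.75 → 238
  G: 35 + 0.25×(255−35) = 35 + 55 = 90 → 90
  B: 254 + 0.25 = 254.25 → 254
  → #EE5AFE
68% shade:
  R: 232 + 0.68×(0−232) = 232 − 157.76 = 74.24 → 74
  G: 35 + 0.68×(0−35) = 35 − 23.8 = 11.2 → 11
  B: 254 + 0.68×(0−254) = 254 − 172.72 = 81.28 → 81
  → #4A0B51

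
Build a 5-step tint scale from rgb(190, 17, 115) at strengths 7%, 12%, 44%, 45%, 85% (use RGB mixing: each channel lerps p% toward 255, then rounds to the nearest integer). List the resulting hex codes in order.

#C3227D, #C62E84, #DB7AB1, #DB7CB2, #F5DBEA

7%: (190 + 4.55 = 194.55→195, 17 + 16.66 = 33.66→34, 115 + 9.8 = 124.8→125) → #C3227D
12%: (190 + 7.8 = 197.8→198, 17 + 28.56 = 45.56→46, 115 + 16.8 = 131.8→132) → #C62E84
44%: (190 + 28.6 = 218.6→219, 17 + 104.72 = 121.72→122, 115 + 61.6 = 176.6→177) → #DB7AB1
45%: (190 + 29.25 = 219.25→219, 17 + 107.1 = 124.1→124, 115 + 63 = 178→178) → #DB7CB2
85%: (190 + 55.25 = 245.25→245, 17 + 202.3 = 219.3→219, 115 + 119 = 234→234) → #F5DBEA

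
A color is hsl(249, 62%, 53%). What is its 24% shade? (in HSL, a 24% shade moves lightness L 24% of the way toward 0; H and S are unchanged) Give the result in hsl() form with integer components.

L moves 24% from 53 toward 0: 53 − 12.72 = 40.28 → 40.
H and S are unchanged.

hsl(249, 62%, 40%)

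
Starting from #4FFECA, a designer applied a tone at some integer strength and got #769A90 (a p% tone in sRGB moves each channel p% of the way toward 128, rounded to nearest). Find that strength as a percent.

79%

#4FFECA is rgb(79, 254, 202); #769A90 is rgb(118, 154, 144).
On the G channel (widest range): 154 ≈ 254 + (p/100)(128 − 254), so p ≈ 100×(154 − 254)/(128 − 254) = -10000/-126 = 79.37.
p = 79 reproduces all three channels after rounding.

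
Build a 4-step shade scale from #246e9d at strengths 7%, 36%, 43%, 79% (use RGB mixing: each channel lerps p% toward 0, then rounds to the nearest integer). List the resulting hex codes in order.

#216692, #174664, #153f59, #081721

#246e9d is rgb(36, 110, 157).
7%: (36 − 2.52 = 33.48→33, 110 − 7.7 = 102.3→102, 157 − 10.99 = 146.01→146) → #216692
36%: (36 − 12.96 = 23.04→23, 110 − 39.6 = 70.4→70, 157 − 56.52 = 100.48→100) → #174664
43%: (36 − 15.48 = 20.52→21, 110 − 47.3 = 62.7→63, 157 − 67.51 = 89.49→89) → #153f59
79%: (36 − 28.44 = 7.56→8, 110 − 86.9 = 23.1→23, 157 − 124.03 = 32.97→33) → #081721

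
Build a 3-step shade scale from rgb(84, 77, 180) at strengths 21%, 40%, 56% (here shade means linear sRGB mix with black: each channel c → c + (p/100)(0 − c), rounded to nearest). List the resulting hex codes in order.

21%: (84 − 17.64 = 66.36→66, 77 − 16.17 = 60.83→61, 180 − 37.8 = 142.2→142) → #423D8E
40%: (84 − 33.6 = 50.4→50, 77 − 30.8 = 46.2→46, 180 − 72 = 108→108) → #322E6C
56%: (84 − 47.04 = 36.96→37, 77 − 43.12 = 33.88→34, 180 − 100.8 = 79.2→79) → #25224F

#423D8E, #322E6C, #25224F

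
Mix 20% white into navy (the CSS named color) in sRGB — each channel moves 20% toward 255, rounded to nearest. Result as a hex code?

CSS navy is rgb(0, 0, 128).
Per channel, c → c + 0.2(255 − c):
  R: 0 + 51 = 51 → 51
  G: 0 + 0.2×(255−0) = 0 + 51 = 51 → 51
  B: 128 + 0.2×(255−128) = 128 + 25.4 = 153.4 → 153
rgb(51, 51, 153) = #333399.

#333399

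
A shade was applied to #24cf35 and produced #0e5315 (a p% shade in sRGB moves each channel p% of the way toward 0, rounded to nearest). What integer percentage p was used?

#24cf35 is rgb(36, 207, 53); #0e5315 is rgb(14, 83, 21).
On the G channel (widest range): 83 ≈ 207 + (p/100)(0 − 207), so p ≈ 100×(83 − 207)/(0 − 207) = -12400/-207 = 59.90.
p = 60 reproduces all three channels after rounding.

60%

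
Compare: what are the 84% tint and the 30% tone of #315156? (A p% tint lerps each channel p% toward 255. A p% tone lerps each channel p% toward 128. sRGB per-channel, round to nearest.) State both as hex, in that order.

#dee3e4, #495f63

#315156 is rgb(49, 81, 86).
84% tint:
  R: 49 + 0.84×(255−49) = 49 + 173.04 = 222.04 → 222
  G: 81 + 0.84×(255−81) = 81 + 146.16 = 227.16 → 227
  B: 86 + 0.84×(255−86) = 86 + 141.96 = 227.96 → 228
  → #dee3e4
30% tone:
  R: 49 + 23.7 = 72.7 → 73
  G: 81 + 0.3×(128−81) = 81 + 14.1 = 95.1 → 95
  B: 86 + 12.6 = 98.6 → 99
  → #495f63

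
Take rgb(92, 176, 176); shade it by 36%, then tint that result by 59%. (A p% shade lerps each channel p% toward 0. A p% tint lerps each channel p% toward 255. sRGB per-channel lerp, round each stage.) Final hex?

Lerp each channel 36% toward 0:
  R: 92 + 0.36×(0−92) = 92 − 33.12 = 58.88 → 59
  G: 176 + 0.36×(0−176) = 176 − 63.36 = 112.64 → 113
  B: 176 + 0.36×(0−176) = 176 − 63.36 = 112.64 → 113
After the shade: rgb(59, 113, 113) = #3b7171.
Per channel, c → c + 0.59(255 − c):
  R: 59 + 0.59×(255−59) = 59 + 115.64 = 174.64 → 175
  G: 113 + 0.59×(255−113) = 113 + 83.78 = 196.78 → 197
  B: 113 + 83.78 = 196.78 → 197
rgb(175, 197, 197) = #afc5c5.

#afc5c5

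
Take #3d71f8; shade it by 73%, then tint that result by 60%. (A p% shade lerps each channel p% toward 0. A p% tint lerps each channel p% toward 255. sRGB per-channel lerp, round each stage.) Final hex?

#9fa5b4

#3d71f8 is rgb(61, 113, 248).
Lerp each channel 73% toward 0:
  R: 61 + 0.73×(0−61) = 61 − 44.53 = 16.47 → 16
  G: 113 − 82.49 = 30.51 → 31
  B: 248 − 181.04 = 66.96 → 67
After the shade: rgb(16, 31, 67) = #101f43.
Lerp each channel 60% toward 255:
  R: 16 + 0.6×(255−16) = 16 + 143.4 = 159.4 → 159
  G: 31 + 0.6×(255−31) = 31 + 134.4 = 165.4 → 165
  B: 67 + 0.6×(255−67) = 67 + 112.8 = 179.8 → 180
rgb(159, 165, 180) = #9fa5b4.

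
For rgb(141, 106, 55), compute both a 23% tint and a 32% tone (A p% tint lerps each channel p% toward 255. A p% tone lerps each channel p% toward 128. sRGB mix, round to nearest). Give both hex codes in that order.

#A78C65, #89714E

23% tint:
  R: 141 + 0.23×(255−141) = 141 + 26.22 = 167.22 → 167
  G: 106 + 0.23×(255−106) = 106 + 34.27 = 140.27 → 140
  B: 55 + 0.23×(255−55) = 55 + 46 = 101 → 101
  → #A78C65
32% tone:
  R: 141 − 4.16 = 136.84 → 137
  G: 106 + 7.04 = 113.04 → 113
  B: 55 + 0.32×(128−55) = 55 + 23.36 = 78.36 → 78
  → #89714E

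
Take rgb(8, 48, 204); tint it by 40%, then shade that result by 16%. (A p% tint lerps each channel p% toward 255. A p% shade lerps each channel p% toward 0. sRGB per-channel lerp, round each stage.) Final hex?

#5A6EBC

A 40% tint moves each channel 40% toward 255:
  R: 8 + 0.4×(255−8) = 8 + 98.8 = 106.8 → 107
  G: 48 + 82.8 = 130.8 → 131
  B: 204 + 20.4 = 224.4 → 224
After the tint: rgb(107, 131, 224) = #6B83E0.
Lerp each channel 16% toward 0:
  R: 107 + 0.16×(0−107) = 107 − 17.12 = 89.88 → 90
  G: 131 − 20.96 = 110.04 → 110
  B: 224 + 0.16×(0−224) = 224 − 35.84 = 188.16 → 188
rgb(90, 110, 188) = #5A6EBC.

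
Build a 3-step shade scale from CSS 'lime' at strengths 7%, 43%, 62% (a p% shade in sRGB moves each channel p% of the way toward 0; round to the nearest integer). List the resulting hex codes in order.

#00ED00, #009100, #006100

CSS lime is rgb(0, 255, 0).
7%: (0→0, 255 − 17.85 = 237.15→237, 0→0) → #00ED00
43%: (0→0, 255 − 109.65 = 145.35→145, 0→0) → #009100
62%: (0→0, 255 − 158.1 = 96.9→97, 0→0) → #006100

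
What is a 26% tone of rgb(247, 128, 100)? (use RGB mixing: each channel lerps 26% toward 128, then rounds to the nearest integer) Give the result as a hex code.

A 26% tone moves each channel 26% toward 128:
  R: 247 + 0.26×(128−247) = 247 − 30.94 = 216.06 → 216
  G: 128 + 0.26×(128−128) = 128 + 0 = 128 → 128
  B: 100 + 0.26×(128−100) = 100 + 7.28 = 107.28 → 107
rgb(216, 128, 107) = #D8806B.

#D8806B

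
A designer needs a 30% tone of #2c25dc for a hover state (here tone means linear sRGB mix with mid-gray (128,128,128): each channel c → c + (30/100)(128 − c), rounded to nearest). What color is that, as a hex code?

#4540c0

#2c25dc is rgb(44, 37, 220).
A 30% tone moves each channel 30% toward 128:
  R: 44 + 0.3×(128−44) = 44 + 25.2 = 69.2 → 69
  G: 37 + 0.3×(128−37) = 37 + 27.3 = 64.3 → 64
  B: 220 + 0.3×(128−220) = 220 − 27.6 = 192.4 → 192
rgb(69, 64, 192) = #4540c0.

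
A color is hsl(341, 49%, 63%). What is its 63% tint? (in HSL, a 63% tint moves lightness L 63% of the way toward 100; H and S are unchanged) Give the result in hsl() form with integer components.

L moves 63% from 63 toward 100: 63 + 23.31 = 86.31 → 86.
H and S are unchanged.

hsl(341, 49%, 86%)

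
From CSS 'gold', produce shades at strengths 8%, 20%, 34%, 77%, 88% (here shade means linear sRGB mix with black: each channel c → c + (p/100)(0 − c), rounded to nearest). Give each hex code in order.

CSS gold is rgb(255, 215, 0).
8%: (255 − 20.4 = 234.6→235, 215 − 17.2 = 197.8→198, 0→0) → #EBC600
20%: (255 − 51 = 204→204, 215 − 43 = 172→172, 0→0) → #CCAC00
34%: (255 − 86.7 = 168.3→168, 215 − 73.1 = 141.9→142, 0→0) → #A88E00
77%: (255 − 196.35 = 58.65→59, 215 − 165.55 = 49.45→49, 0→0) → #3B3100
88%: (255 − 224.4 = 30.6→31, 215 − 189.2 = 25.8→26, 0→0) → #1F1A00

#EBC600, #CCAC00, #A88E00, #3B3100, #1F1A00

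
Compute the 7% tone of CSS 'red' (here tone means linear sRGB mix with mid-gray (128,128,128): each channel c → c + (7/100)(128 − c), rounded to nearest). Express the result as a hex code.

CSS red is rgb(255, 0, 0).
Lerp each channel 7% toward 128:
  R: 255 + 0.07×(128−255) = 255 − 8.89 = 246.11 → 246
  G: 0 + 8.96 = 8.96 → 9
  B: 0 + 8.96 = 8.96 → 9
rgb(246, 9, 9) = #F60909.

#F60909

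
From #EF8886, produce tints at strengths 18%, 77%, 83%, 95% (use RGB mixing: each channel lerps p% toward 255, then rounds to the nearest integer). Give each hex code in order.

#F29D9C, #FBE4E3, #FCEBEA, #FEF9F9

#EF8886 is rgb(239, 136, 134).
18%: (239 + 2.88 = 241.88→242, 136 + 21.42 = 157.42→157, 134 + 21.78 = 155.78→156) → #F29D9C
77%: (239 + 12.32 = 251.32→251, 136 + 91.63 = 227.63→228, 134 + 93.17 = 227.17→227) → #FBE4E3
83%: (239 + 13.28 = 252.28→252, 136 + 98.77 = 234.77→235, 134 + 100.43 = 234.43→234) → #FCEBEA
95%: (239 + 15.2 = 254.2→254, 136 + 113.05 = 249.05→249, 134 + 114.95 = 248.95→249) → #FEF9F9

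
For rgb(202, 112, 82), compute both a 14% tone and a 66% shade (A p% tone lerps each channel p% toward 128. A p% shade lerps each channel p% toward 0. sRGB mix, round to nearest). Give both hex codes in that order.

14% tone:
  R: 202 − 10.36 = 191.64 → 192
  G: 112 + 2.24 = 114.24 → 114
  B: 82 + 0.14×(128−82) = 82 + 6.44 = 88.44 → 88
  → #C07258
66% shade:
  R: 202 + 0.66×(0−202) = 202 − 133.32 = 68.68 → 69
  G: 112 + 0.66×(0−112) = 112 − 73.92 = 38.08 → 38
  B: 82 + 0.66×(0−82) = 82 − 54.12 = 27.88 → 28
  → #45261C

#C07258, #45261C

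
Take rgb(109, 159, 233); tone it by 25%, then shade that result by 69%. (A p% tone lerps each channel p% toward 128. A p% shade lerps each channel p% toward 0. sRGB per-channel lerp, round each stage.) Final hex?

A 25% tone moves each channel 25% toward 128:
  R: 109 + 0.25×(128−109) = 109 + 4.75 = 113.75 → 114
  G: 159 + 0.25×(128−159) = 159 − 7.75 = 151.25 → 151
  B: 233 − 26.25 = 206.75 → 207
After the tone: rgb(114, 151, 207) = #7297cf.
A 69% shade moves each channel 69% toward 0:
  R: 114 − 78.66 = 35.34 → 35
  G: 151 + 0.69×(0−151) = 151 − 104.19 = 46.81 → 47
  B: 207 − 142.83 = 64.17 → 64
rgb(35, 47, 64) = #232f40.

#232f40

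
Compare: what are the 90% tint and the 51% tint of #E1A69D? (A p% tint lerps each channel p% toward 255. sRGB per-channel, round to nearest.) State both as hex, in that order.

#E1A69D is rgb(225, 166, 157).
90% tint:
  R: 225 + 27 = 252 → 252
  G: 166 + 0.9×(255−166) = 166 + 80.1 = 246.1 → 246
  B: 157 + 0.9×(255−157) = 157 + 88.2 = 245.2 → 245
  → #FCF6F5
51% tint:
  R: 225 + 15.3 = 240.3 → 240
  G: 166 + 0.51×(255−166) = 166 + 45.39 = 211.39 → 211
  B: 157 + 0.51×(255−157) = 157 + 49.98 = 206.98 → 207
  → #F0D3CF

#FCF6F5, #F0D3CF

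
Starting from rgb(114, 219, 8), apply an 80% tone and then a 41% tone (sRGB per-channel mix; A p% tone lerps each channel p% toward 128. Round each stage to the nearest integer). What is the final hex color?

An 80% tone moves each channel 80% toward 128:
  R: 114 + 0.8×(128−114) = 114 + 11.2 = 125.2 → 125
  G: 219 + 0.8×(128−219) = 219 − 72.8 = 146.2 → 146
  B: 8 + 96 = 104 → 104
After the tone: rgb(125, 146, 104) = #7d9268.
A 41% tone moves each channel 41% toward 128:
  R: 125 + 0.41×(128−125) = 125 + 1.23 = 126.23 → 126
  G: 146 − 7.38 = 138.62 → 139
  B: 104 + 9.84 = 113.84 → 114
rgb(126, 139, 114) = #7e8b72.

#7e8b72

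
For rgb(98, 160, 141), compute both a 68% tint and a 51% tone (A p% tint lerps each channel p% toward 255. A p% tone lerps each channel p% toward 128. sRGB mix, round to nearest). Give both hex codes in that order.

#CDE1DB, #719086

68% tint:
  R: 98 + 106.76 = 204.76 → 205
  G: 160 + 64.6 = 224.6 → 225
  B: 141 + 0.68×(255−141) = 141 + 77.52 = 218.52 → 219
  → #CDE1DB
51% tone:
  R: 98 + 0.51×(128−98) = 98 + 15.3 = 113.3 → 113
  G: 160 + 0.51×(128−160) = 160 − 16.32 = 143.68 → 144
  B: 141 + 0.51×(128−141) = 141 − 6.63 = 134.37 → 134
  → #719086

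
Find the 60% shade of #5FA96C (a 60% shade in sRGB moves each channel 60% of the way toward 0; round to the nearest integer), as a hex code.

#5FA96C is rgb(95, 169, 108).
Per channel, c → c + 0.6(0 − c):
  R: 95 − 57 = 38 → 38
  G: 169 + 0.6×(0−169) = 169 − 101.4 = 67.6 → 68
  B: 108 + 0.6×(0−108) = 108 − 64.8 = 43.2 → 43
rgb(38, 68, 43) = #26442B.

#26442B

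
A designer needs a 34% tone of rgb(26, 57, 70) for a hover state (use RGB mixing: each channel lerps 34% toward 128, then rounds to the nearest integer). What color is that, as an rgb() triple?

A 34% tone moves each channel 34% toward 128:
  R: 26 + 34.68 = 60.68 → 61
  G: 57 + 24.14 = 81.14 → 81
  B: 70 + 0.34×(128−70) = 70 + 19.72 = 89.72 → 90

rgb(61, 81, 90)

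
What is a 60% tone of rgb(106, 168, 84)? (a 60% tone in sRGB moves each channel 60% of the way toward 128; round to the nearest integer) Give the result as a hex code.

Per channel, c → c + 0.6(128 − c):
  R: 106 + 0.6×(128−106) = 106 + 13.2 = 119.2 → 119
  G: 168 + 0.6×(128−168) = 168 − 24 = 144 → 144
  B: 84 + 26.4 = 110.4 → 110
rgb(119, 144, 110) = #77906e.

#77906e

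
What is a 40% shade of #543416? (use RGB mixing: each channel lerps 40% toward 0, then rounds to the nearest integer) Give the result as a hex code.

#321F0D

#543416 is rgb(84, 52, 22).
A 40% shade moves each channel 40% toward 0:
  R: 84 + 0.4×(0−84) = 84 − 33.6 = 50.4 → 50
  G: 52 + 0.4×(0−52) = 52 − 20.8 = 31.2 → 31
  B: 22 + 0.4×(0−22) = 22 − 8.8 = 13.2 → 13
rgb(50, 31, 13) = #321F0D.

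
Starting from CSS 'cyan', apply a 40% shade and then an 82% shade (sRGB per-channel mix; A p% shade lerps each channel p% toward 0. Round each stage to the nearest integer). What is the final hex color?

CSS cyan is rgb(0, 255, 255).
Per channel, c → c + 0.4(0 − c):
  R: 0 + 0.4×(0−0) = 0 + 0 = 0 → 0
  G: 255 + 0.4×(0−255) = 255 − 102 = 153 → 153
  B: 255 + 0.4×(0−255) = 255 − 102 = 153 → 153
After the shade: rgb(0, 153, 153) = #009999.
Lerp each channel 82% toward 0:
  R: 0 + 0.82×(0−0) = 0 + 0 = 0 → 0
  G: 153 − 125.46 = 27.54 → 28
  B: 153 + 0.82×(0−153) = 153 − 125.46 = 27.54 → 28
rgb(0, 28, 28) = #001c1c.

#001c1c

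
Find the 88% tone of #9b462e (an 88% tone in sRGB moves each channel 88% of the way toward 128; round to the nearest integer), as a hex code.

#837976

#9b462e is rgb(155, 70, 46).
Per channel, c → c + 0.88(128 − c):
  R: 155 − 23.76 = 131.24 → 131
  G: 70 + 51.04 = 121.04 → 121
  B: 46 + 0.88×(128−46) = 46 + 72.16 = 118.16 → 118
rgb(131, 121, 118) = #837976.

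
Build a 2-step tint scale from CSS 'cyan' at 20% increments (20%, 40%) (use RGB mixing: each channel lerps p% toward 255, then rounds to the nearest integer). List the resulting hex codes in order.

#33FFFF, #66FFFF

CSS cyan is rgb(0, 255, 255).
20%: (0 + 51 = 51→51, 255→255, 255→255) → #33FFFF
40%: (0 + 102 = 102→102, 255→255, 255→255) → #66FFFF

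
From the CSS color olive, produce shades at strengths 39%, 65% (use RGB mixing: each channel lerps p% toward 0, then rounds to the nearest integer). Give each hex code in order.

#4e4e00, #2d2d00

CSS olive is rgb(128, 128, 0).
39%: (128 − 49.92 = 78.08→78, 128 − 49.92 = 78.08→78, 0→0) → #4e4e00
65%: (128 − 83.2 = 44.8→45, 128 − 83.2 = 44.8→45, 0→0) → #2d2d00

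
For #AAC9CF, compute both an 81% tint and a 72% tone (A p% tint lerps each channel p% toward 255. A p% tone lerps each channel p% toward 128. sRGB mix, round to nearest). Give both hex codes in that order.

#AAC9CF is rgb(170, 201, 207).
81% tint:
  R: 170 + 0.81×(255−170) = 170 + 68.85 = 238.85 → 239
  G: 201 + 0.81×(255−201) = 201 + 43.74 = 244.74 → 245
  B: 207 + 0.81×(255−207) = 207 + 38.88 = 245.88 → 246
  → #EFF5F6
72% tone:
  R: 170 + 0.72×(128−170) = 170 − 30.24 = 139.76 → 140
  G: 201 + 0.72×(128−201) = 201 − 52.56 = 148.44 → 148
  B: 207 + 0.72×(128−207) = 207 − 56.88 = 150.12 → 150
  → #8C9496

#EFF5F6, #8C9496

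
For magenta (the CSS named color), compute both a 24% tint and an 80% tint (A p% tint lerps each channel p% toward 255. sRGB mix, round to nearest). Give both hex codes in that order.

CSS magenta is rgb(255, 0, 255).
24% tint:
  R: 255 + 0.24×(255−255) = 255 + 0 = 255 → 255
  G: 0 + 0.24×(255−0) = 0 + 61.2 = 61.2 → 61
  B: 255 + 0 = 255 → 255
  → #FF3DFF
80% tint:
  R: 255 + 0.8×(255−255) = 255 + 0 = 255 → 255
  G: 0 + 204 = 204 → 204
  B: 255 + 0 = 255 → 255
  → #FFCCFF

#FF3DFF, #FFCCFF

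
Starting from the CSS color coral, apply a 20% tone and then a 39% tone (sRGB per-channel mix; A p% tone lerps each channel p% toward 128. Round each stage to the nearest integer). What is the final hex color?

#BE7F69

CSS coral is rgb(255, 127, 80).
Lerp each channel 20% toward 128:
  R: 255 − 25.4 = 229.6 → 230
  G: 127 + 0.2×(128−127) = 127 + 0.2 = 127.2 → 127
  B: 80 + 9.6 = 89.6 → 90
After the tone: rgb(230, 127, 90) = #E67F5A.
Lerp each channel 39% toward 128:
  R: 230 − 39.78 = 190.22 → 190
  G: 127 + 0.39 = 127.39 → 127
  B: 90 + 0.39×(128−90) = 90 + 14.82 = 104.82 → 105
rgb(190, 127, 105) = #BE7F69.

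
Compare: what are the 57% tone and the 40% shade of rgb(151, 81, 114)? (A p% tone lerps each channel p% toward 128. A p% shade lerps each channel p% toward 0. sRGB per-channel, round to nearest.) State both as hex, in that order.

57% tone:
  R: 151 + 0.57×(128−151) = 151 − 13.11 = 137.89 → 138
  G: 81 + 0.57×(128−81) = 81 + 26.79 = 107.79 → 108
  B: 114 + 0.57×(128−114) = 114 + 7.98 = 121.98 → 122
  → #8A6C7A
40% shade:
  R: 151 − 60.4 = 90.6 → 91
  G: 81 + 0.4×(0−81) = 81 − 32.4 = 48.6 → 49
  B: 114 + 0.4×(0−114) = 114 − 45.6 = 68.4 → 68
  → #5B3144

#8A6C7A, #5B3144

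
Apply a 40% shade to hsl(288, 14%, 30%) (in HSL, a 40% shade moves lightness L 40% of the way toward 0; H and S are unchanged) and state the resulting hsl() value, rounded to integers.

L moves 40% from 30 toward 0: 30 − 12 = 18 → 18.
H and S are unchanged.

hsl(288, 14%, 18%)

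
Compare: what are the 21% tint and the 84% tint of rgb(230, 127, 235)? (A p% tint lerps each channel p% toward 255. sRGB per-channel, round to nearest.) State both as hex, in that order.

21% tint:
  R: 230 + 0.21×(255−230) = 230 + 5.25 = 235.25 → 235
  G: 127 + 0.21×(255−127) = 127 + 26.88 = 153.88 → 154
  B: 235 + 4.2 = 239.2 → 239
  → #EB9AEF
84% tint:
  R: 230 + 0.84×(255−230) = 230 + 21 = 251 → 251
  G: 127 + 0.84×(255−127) = 127 + 107.52 = 234.52 → 235
  B: 235 + 16.8 = 251.8 → 252
  → #FBEBFC

#EB9AEF, #FBEBFC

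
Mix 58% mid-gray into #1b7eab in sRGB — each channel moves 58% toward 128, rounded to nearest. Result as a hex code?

#1b7eab is rgb(27, 126, 171).
A 58% tone moves each channel 58% toward 128:
  R: 27 + 0.58×(128−27) = 27 + 58.58 = 85.58 → 86
  G: 126 + 0.58×(128−126) = 126 + 1.16 = 127.16 → 127
  B: 171 − 24.94 = 146.06 → 146
rgb(86, 127, 146) = #567f92.

#567f92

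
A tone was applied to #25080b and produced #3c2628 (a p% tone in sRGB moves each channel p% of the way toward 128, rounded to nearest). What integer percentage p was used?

#25080b is rgb(37, 8, 11); #3c2628 is rgb(60, 38, 40).
On the G channel (widest range): 38 ≈ 8 + (p/100)(128 − 8), so p ≈ 100×(38 − 8)/(128 − 8) = 3000/120 = 25.00.
p = 25 reproduces all three channels after rounding.

25%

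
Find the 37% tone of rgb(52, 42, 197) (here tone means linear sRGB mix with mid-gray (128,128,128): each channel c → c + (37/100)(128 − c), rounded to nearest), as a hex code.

#504AAB

A 37% tone moves each channel 37% toward 128:
  R: 52 + 0.37×(128−52) = 52 + 28.12 = 80.12 → 80
  G: 42 + 0.37×(128−42) = 42 + 31.82 = 73.82 → 74
  B: 197 + 0.37×(128−197) = 197 − 25.53 = 171.47 → 171
rgb(80, 74, 171) = #504AAB.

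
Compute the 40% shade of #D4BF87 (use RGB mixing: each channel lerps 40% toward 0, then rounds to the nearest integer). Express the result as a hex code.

#D4BF87 is rgb(212, 191, 135).
A 40% shade moves each channel 40% toward 0:
  R: 212 + 0.4×(0−212) = 212 − 84.8 = 127.2 → 127
  G: 191 + 0.4×(0−191) = 191 − 76.4 = 114.6 → 115
  B: 135 + 0.4×(0−135) = 135 − 54 = 81 → 81
rgb(127, 115, 81) = #7F7351.

#7F7351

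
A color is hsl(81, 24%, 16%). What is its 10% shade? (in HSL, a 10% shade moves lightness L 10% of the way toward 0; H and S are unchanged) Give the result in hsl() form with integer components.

L moves 10% from 16 toward 0: 16 − 1.6 = 14.4 → 14.
H and S are unchanged.

hsl(81, 24%, 14%)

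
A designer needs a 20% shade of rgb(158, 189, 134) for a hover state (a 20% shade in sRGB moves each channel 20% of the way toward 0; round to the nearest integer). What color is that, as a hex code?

#7e976b

Per channel, c → c + 0.2(0 − c):
  R: 158 + 0.2×(0−158) = 158 − 31.6 = 126.4 → 126
  G: 189 + 0.2×(0−189) = 189 − 37.8 = 151.2 → 151
  B: 134 + 0.2×(0−134) = 134 − 26.8 = 107.2 → 107
rgb(126, 151, 107) = #7e976b.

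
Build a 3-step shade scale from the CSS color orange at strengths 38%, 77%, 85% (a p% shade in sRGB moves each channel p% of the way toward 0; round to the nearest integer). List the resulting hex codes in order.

CSS orange is rgb(255, 165, 0).
38%: (255 − 96.9 = 158.1→158, 165 − 62.7 = 102.3→102, 0→0) → #9E6600
77%: (255 − 196.35 = 58.65→59, 165 − 127.05 = 37.95→38, 0→0) → #3B2600
85%: (255 − 216.75 = 38.25→38, 165 − 140.25 = 24.75→25, 0→0) → #261900

#9E6600, #3B2600, #261900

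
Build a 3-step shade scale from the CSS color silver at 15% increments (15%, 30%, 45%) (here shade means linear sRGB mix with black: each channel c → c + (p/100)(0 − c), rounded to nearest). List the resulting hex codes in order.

CSS silver is rgb(192, 192, 192).
15%: (192 − 28.8 = 163.2→163, 192 − 28.8 = 163.2→163, 192 − 28.8 = 163.2→163) → #A3A3A3
30%: (192 − 57.6 = 134.4→134, 192 − 57.6 = 134.4→134, 192 − 57.6 = 134.4→134) → #868686
45%: (192 − 86.4 = 105.6→106, 192 − 86.4 = 105.6→106, 192 − 86.4 = 105.6→106) → #6A6A6A

#A3A3A3, #868686, #6A6A6A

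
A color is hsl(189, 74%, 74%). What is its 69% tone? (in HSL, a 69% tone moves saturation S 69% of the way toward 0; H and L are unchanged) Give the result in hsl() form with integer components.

S moves 69% from 74 toward 0: 74 − 51.06 = 22.94 → 23.
H and L are unchanged.

hsl(189, 23%, 74%)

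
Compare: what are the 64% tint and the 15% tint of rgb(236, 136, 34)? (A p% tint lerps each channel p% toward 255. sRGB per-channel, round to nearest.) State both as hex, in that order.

#F8D4AF, #EF9A43

64% tint:
  R: 236 + 12.16 = 248.16 → 248
  G: 136 + 76.16 = 212.16 → 212
  B: 34 + 141.44 = 175.44 → 175
  → #F8D4AF
15% tint:
  R: 236 + 0.15×(255−236) = 236 + 2.85 = 238.85 → 239
  G: 136 + 0.15×(255−136) = 136 + 17.85 = 153.85 → 154
  B: 34 + 0.15×(255−34) = 34 + 33.15 = 67.15 → 67
  → #EF9A43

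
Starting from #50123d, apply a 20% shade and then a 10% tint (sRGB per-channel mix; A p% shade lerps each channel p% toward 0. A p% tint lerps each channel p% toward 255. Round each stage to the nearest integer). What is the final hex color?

#532646

#50123d is rgb(80, 18, 61).
Per channel, c → c + 0.2(0 − c):
  R: 80 + 0.2×(0−80) = 80 − 16 = 64 → 64
  G: 18 − 3.6 = 14.4 → 14
  B: 61 + 0.2×(0−61) = 61 − 12.2 = 48.8 → 49
After the shade: rgb(64, 14, 49) = #400e31.
Lerp each channel 10% toward 255:
  R: 64 + 0.1×(255−64) = 64 + 19.1 = 83.1 → 83
  G: 14 + 0.1×(255−14) = 14 + 24.1 = 38.1 → 38
  B: 49 + 0.1×(255−49) = 49 + 20.6 = 69.6 → 70
rgb(83, 38, 70) = #532646.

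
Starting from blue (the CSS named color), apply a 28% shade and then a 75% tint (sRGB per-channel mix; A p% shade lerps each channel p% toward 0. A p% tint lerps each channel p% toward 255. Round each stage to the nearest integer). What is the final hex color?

#BFBFED

CSS blue is rgb(0, 0, 255).
A 28% shade moves each channel 28% toward 0:
  R: 0 + 0 = 0 → 0
  G: 0 + 0 = 0 → 0
  B: 255 + 0.28×(0−255) = 255 − 71.4 = 183.6 → 184
After the shade: rgb(0, 0, 184) = #0000B8.
A 75% tint moves each channel 75% toward 255:
  R: 0 + 0.75×(255−0) = 0 + 191.25 = 191.25 → 191
  G: 0 + 191.25 = 191.25 → 191
  B: 184 + 53.25 = 237.25 → 237
rgb(191, 191, 237) = #BFBFED.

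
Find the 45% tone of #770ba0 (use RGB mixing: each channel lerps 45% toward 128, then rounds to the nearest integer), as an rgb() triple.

#770ba0 is rgb(119, 11, 160).
Lerp each channel 45% toward 128:
  R: 119 + 4.05 = 123.05 → 123
  G: 11 + 52.65 = 63.65 → 64
  B: 160 + 0.45×(128−160) = 160 − 14.4 = 145.6 → 146

rgb(123, 64, 146)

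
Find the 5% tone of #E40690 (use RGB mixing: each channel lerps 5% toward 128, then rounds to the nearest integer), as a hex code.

#E40690 is rgb(228, 6, 144).
Per channel, c → c + 0.05(128 − c):
  R: 228 + 0.05×(128−228) = 228 − 5 = 223 → 223
  G: 6 + 0.05×(128−6) = 6 + 6.1 = 12.1 → 12
  B: 144 − 0.8 = 143.2 → 143
rgb(223, 12, 143) = #DF0C8F.

#DF0C8F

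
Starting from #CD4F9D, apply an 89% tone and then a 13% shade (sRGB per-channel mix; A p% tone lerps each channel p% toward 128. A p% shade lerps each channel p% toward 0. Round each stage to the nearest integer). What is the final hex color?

#766B72

#CD4F9D is rgb(205, 79, 157).
Per channel, c → c + 0.89(128 − c):
  R: 205 − 68.53 = 136.47 → 136
  G: 79 + 0.89×(128−79) = 79 + 43.61 = 122.61 → 123
  B: 157 + 0.89×(128−157) = 157 − 25.81 = 131.19 → 131
After the tone: rgb(136, 123, 131) = #887B83.
Lerp each channel 13% toward 0:
  R: 136 − 17.68 = 118.32 → 118
  G: 123 + 0.13×(0−123) = 123 − 15.99 = 107.01 → 107
  B: 131 + 0.13×(0−131) = 131 − 17.03 = 113.97 → 114
rgb(118, 107, 114) = #766B72.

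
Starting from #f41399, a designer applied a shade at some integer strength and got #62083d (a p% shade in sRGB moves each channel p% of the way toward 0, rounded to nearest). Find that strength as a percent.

60%

#f41399 is rgb(244, 19, 153); #62083d is rgb(98, 8, 61).
On the R channel (widest range): 98 ≈ 244 + (p/100)(0 − 244), so p ≈ 100×(98 − 244)/(0 − 244) = -14600/-244 = 59.84.
p = 60 reproduces all three channels after rounding.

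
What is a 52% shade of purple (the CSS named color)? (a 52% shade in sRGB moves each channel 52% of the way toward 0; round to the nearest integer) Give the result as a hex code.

#3D003D

CSS purple is rgb(128, 0, 128).
A 52% shade moves each channel 52% toward 0:
  R: 128 + 0.52×(0−128) = 128 − 66.56 = 61.44 → 61
  G: 0 + 0 = 0 → 0
  B: 128 + 0.52×(0−128) = 128 − 66.56 = 61.44 → 61
rgb(61, 0, 61) = #3D003D.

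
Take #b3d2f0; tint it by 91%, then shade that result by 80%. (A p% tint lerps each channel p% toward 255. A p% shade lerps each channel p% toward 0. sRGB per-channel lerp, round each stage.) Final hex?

#323233

#b3d2f0 is rgb(179, 210, 240).
A 91% tint moves each channel 91% toward 255:
  R: 179 + 0.91×(255−179) = 179 + 69.16 = 248.16 → 248
  G: 210 + 0.91×(255−210) = 210 + 40.95 = 250.95 → 251
  B: 240 + 13.65 = 253.65 → 254
After the tint: rgb(248, 251, 254) = #f8fbfe.
Lerp each channel 80% toward 0:
  R: 248 + 0.8×(0−248) = 248 − 198.4 = 49.6 → 50
  G: 251 + 0.8×(0−251) = 251 − 200.8 = 50.2 → 50
  B: 254 + 0.8×(0−254) = 254 − 203.2 = 50.8 → 51
rgb(50, 50, 51) = #323233.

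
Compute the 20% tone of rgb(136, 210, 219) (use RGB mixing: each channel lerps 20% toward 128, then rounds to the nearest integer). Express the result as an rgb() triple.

rgb(134, 194, 201)

Per channel, c → c + 0.2(128 − c):
  R: 136 + 0.2×(128−136) = 136 − 1.6 = 134.4 → 134
  G: 210 + 0.2×(128−210) = 210 − 16.4 = 193.6 → 194
  B: 219 + 0.2×(128−219) = 219 − 18.2 = 200.8 → 201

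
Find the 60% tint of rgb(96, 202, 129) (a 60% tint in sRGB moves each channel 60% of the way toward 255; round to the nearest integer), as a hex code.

A 60% tint moves each channel 60% toward 255:
  R: 96 + 95.4 = 191.4 → 191
  G: 202 + 0.6×(255−202) = 202 + 31.8 = 233.8 → 234
  B: 129 + 0.6×(255−129) = 129 + 75.6 = 204.6 → 205
rgb(191, 234, 205) = #BFEACD.

#BFEACD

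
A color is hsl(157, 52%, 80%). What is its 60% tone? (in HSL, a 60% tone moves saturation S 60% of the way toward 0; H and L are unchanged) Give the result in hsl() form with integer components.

S moves 60% from 52 toward 0: 52 − 31.2 = 20.8 → 21.
H and L are unchanged.

hsl(157, 21%, 80%)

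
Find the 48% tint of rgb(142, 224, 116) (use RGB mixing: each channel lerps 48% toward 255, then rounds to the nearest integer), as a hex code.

#C4EFB7

Lerp each channel 48% toward 255:
  R: 142 + 54.24 = 196.24 → 196
  G: 224 + 14.88 = 238.88 → 239
  B: 116 + 66.72 = 182.72 → 183
rgb(196, 239, 183) = #C4EFB7.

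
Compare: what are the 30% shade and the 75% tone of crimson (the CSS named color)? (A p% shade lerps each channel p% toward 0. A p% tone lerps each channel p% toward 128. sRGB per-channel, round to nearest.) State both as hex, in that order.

#9A0E2A, #97656F

CSS crimson is rgb(220, 20, 60).
30% shade:
  R: 220 + 0.3×(0−220) = 220 − 66 = 154 → 154
  G: 20 + 0.3×(0−20) = 20 − 6 = 14 → 14
  B: 60 + 0.3×(0−60) = 60 − 18 = 42 → 42
  → #9A0E2A
75% tone:
  R: 220 + 0.75×(128−220) = 220 − 69 = 151 → 151
  G: 20 + 81 = 101 → 101
  B: 60 + 51 = 111 → 111
  → #97656F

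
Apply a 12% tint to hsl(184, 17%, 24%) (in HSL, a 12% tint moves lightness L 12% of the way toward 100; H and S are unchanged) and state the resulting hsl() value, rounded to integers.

L moves 12% from 24 toward 100: 24 + 9.12 = 33.12 → 33.
H and S are unchanged.

hsl(184, 17%, 33%)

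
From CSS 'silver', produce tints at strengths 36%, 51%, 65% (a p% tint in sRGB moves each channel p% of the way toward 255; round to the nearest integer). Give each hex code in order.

#d7d7d7, #e0e0e0, #e9e9e9

CSS silver is rgb(192, 192, 192).
36%: (192 + 22.68 = 214.68→215, 192 + 22.68 = 214.68→215, 192 + 22.68 = 214.68→215) → #d7d7d7
51%: (192 + 32.13 = 224.13→224, 192 + 32.13 = 224.13→224, 192 + 32.13 = 224.13→224) → #e0e0e0
65%: (192 + 40.95 = 232.95→233, 192 + 40.95 = 232.95→233, 192 + 40.95 = 232.95→233) → #e9e9e9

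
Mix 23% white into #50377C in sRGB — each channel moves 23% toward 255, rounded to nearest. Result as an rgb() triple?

rgb(120, 101, 154)

#50377C is rgb(80, 55, 124).
Lerp each channel 23% toward 255:
  R: 80 + 40.25 = 120.25 → 120
  G: 55 + 46 = 101 → 101
  B: 124 + 30.13 = 154.13 → 154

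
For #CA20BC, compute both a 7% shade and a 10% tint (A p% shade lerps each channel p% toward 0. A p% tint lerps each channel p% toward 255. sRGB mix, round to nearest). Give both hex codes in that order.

#BC1EAF, #CF36C3

#CA20BC is rgb(202, 32, 188).
7% shade:
  R: 202 + 0.07×(0−202) = 202 − 14.14 = 187.86 → 188
  G: 32 + 0.07×(0−32) = 32 − 2.24 = 29.76 → 30
  B: 188 + 0.07×(0−188) = 188 − 13.16 = 174.84 → 175
  → #BC1EAF
10% tint:
  R: 202 + 5.3 = 207.3 → 207
  G: 32 + 0.1×(255−32) = 32 + 22.3 = 54.3 → 54
  B: 188 + 0.1×(255−188) = 188 + 6.7 = 194.7 → 195
  → #CF36C3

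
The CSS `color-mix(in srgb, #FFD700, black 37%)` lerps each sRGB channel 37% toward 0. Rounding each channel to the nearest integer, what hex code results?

#FFD700 is rgb(255, 215, 0).
Lerp each channel 37% toward 0:
  R: 255 + 0.37×(0−255) = 255 − 94.35 = 160.65 → 161
  G: 215 + 0.37×(0−215) = 215 − 79.55 = 135.45 → 135
  B: 0 + 0 = 0 → 0
rgb(161, 135, 0) = #A18700.

#A18700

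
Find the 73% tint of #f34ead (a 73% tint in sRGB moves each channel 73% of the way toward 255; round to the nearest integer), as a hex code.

#fccfe9

#f34ead is rgb(243, 78, 173).
Lerp each channel 73% toward 255:
  R: 243 + 0.73×(255−243) = 243 + 8.76 = 251.76 → 252
  G: 78 + 129.21 = 207.21 → 207
  B: 173 + 59.86 = 232.86 → 233
rgb(252, 207, 233) = #fccfe9.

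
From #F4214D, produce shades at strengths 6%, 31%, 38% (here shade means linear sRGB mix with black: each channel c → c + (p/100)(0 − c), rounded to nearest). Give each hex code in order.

#E51F48, #A81735, #971430

#F4214D is rgb(244, 33, 77).
6%: (244 − 14.64 = 229.36→229, 33 − 1.98 = 31.02→31, 77 − 4.62 = 72.38→72) → #E51F48
31%: (244 − 75.64 = 168.36→168, 33 − 10.23 = 22.77→23, 77 − 23.87 = 53.13→53) → #A81735
38%: (244 − 92.72 = 151.28→151, 33 − 12.54 = 20.46→20, 77 − 29.26 = 47.74→48) → #971430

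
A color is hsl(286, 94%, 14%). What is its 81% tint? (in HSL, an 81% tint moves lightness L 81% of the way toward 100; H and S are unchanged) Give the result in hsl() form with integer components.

L moves 81% from 14 toward 100: 14 + 69.66 = 83.66 → 84.
H and S are unchanged.

hsl(286, 94%, 84%)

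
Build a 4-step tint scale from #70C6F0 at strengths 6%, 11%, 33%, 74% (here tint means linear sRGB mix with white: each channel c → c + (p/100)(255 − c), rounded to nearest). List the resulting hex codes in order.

#70C6F0 is rgb(112, 198, 240).
6%: (112 + 8.58 = 120.58→121, 198 + 3.42 = 201.42→201, 240 + 0.9 = 240.9→241) → #79C9F1
11%: (112 + 15.73 = 127.73→128, 198 + 6.27 = 204.27→204, 240 + 1.65 = 241.65→242) → #80CCF2
33%: (112 + 47.19 = 159.19→159, 198 + 18.81 = 216.81→217, 240 + 4.95 = 244.95→245) → #9FD9F5
74%: (112 + 105.82 = 217.82→218, 198 + 42.18 = 240.18→240, 240 + 11.1 = 251.1→251) → #DAF0FB

#79C9F1, #80CCF2, #9FD9F5, #DAF0FB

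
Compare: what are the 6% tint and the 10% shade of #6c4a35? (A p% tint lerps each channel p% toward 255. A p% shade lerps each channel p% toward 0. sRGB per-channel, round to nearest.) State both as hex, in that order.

#755541, #614330

#6c4a35 is rgb(108, 74, 53).
6% tint:
  R: 108 + 0.06×(255−108) = 108 + 8.82 = 116.82 → 117
  G: 74 + 0.06×(255−74) = 74 + 10.86 = 84.86 → 85
  B: 53 + 0.06×(255−53) = 53 + 12.12 = 65.12 → 65
  → #755541
10% shade:
  R: 108 + 0.1×(0−108) = 108 − 10.8 = 97.2 → 97
  G: 74 − 7.4 = 66.6 → 67
  B: 53 + 0.1×(0−53) = 53 − 5.3 = 47.7 → 48
  → #614330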